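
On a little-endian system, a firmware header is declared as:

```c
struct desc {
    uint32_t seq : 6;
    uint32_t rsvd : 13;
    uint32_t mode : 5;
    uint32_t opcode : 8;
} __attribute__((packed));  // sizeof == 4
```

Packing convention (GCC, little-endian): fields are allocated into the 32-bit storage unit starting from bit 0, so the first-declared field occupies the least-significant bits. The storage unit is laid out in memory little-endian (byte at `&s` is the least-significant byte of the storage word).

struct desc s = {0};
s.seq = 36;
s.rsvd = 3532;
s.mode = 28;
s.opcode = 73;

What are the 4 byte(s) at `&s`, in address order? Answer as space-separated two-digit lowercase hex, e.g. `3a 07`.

[0+:6] seq=36 & 0x3f = 0x24; word=0x00000024
[6+:13] rsvd=3532 & 0x1fff = 0xdcc; word=0x00037324
[19+:5] mode=28 & 0x1f = 0x1c; word=0x00e37324
[24+:8] opcode=73 & 0xff = 0x49; word=0x49e37324
word = 0x49e37324 → little-endian bytes:
  [0]=0x24  [1]=0x73  [2]=0xe3  [3]=0x49

24 73 e3 49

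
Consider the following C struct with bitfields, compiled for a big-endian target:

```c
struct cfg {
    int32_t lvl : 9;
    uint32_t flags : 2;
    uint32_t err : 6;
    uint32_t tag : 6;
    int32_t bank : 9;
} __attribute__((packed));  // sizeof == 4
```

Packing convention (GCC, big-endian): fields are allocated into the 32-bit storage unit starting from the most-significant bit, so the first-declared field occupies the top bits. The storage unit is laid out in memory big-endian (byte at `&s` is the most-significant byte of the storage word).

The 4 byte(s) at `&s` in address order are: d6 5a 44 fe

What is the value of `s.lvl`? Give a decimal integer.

[0]=0xd6 [1]=0x5a [2]=0x44 [3]=0xfe (big-endian) → word 0xd65a44fe
lvl:9 @ bit 23 → (0xd65a44fe>>23)&0x1ff = 0x1ac  ←
flags:2 @ bit 21 → (0xd65a44fe>>21)&0x3 = 0x2
err:6 @ bit 15 → (0xd65a44fe>>15)&0x3f = 0x34
tag:6 @ bit 9 → (0xd65a44fe>>9)&0x3f = 0x22
bank:9 @ bit 0 → (0xd65a44fe>>0)&0x1ff = 0xfe
lvl signed 9b, MSB=1: 428 - 512 = -84

-84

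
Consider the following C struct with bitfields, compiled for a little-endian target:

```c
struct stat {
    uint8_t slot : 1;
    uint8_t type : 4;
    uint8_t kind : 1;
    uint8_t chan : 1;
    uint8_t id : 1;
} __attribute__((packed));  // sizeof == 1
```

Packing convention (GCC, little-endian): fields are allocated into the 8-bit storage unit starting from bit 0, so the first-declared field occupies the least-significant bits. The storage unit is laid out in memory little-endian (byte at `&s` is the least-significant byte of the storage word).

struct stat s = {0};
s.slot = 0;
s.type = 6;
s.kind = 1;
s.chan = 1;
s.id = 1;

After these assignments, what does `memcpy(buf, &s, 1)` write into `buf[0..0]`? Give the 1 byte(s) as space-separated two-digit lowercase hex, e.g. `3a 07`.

ec

slot:1 = 0 → 0x0 << 0 → word 0x00
type:4 = 6 → 0x6 << 1 → word 0x0c
kind:1 = 1 → 0x1 << 5 → word 0x2c
chan:1 = 1 → 0x1 << 6 → word 0x6c
id:1 = 1 → 0x1 << 7 → word 0xec
word = 0xec → little-endian bytes:
  [0]=0xec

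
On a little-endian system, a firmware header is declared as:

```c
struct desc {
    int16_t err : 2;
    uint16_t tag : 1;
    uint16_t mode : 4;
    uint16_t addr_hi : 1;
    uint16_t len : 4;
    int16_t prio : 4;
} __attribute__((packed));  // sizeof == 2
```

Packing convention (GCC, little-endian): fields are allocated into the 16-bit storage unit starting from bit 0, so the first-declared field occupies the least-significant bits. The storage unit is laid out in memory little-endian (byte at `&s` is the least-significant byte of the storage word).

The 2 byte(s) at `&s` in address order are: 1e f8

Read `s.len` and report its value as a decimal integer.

8

[0]=0x1e [1]=0xf8 (little-endian) → word 0xf81e
err [0+:2] = (word>>0) & 0x3 = 2
tag [2+:1] = (word>>2) & 0x1 = 1
mode [3+:4] = (word>>3) & 0xf = 3
addr_hi [7+:1] = (word>>7) & 0x1 = 0
len [8+:4] = (word>>8) & 0xf = 8  ←
prio [12+:4] = (word>>12) & 0xf = 15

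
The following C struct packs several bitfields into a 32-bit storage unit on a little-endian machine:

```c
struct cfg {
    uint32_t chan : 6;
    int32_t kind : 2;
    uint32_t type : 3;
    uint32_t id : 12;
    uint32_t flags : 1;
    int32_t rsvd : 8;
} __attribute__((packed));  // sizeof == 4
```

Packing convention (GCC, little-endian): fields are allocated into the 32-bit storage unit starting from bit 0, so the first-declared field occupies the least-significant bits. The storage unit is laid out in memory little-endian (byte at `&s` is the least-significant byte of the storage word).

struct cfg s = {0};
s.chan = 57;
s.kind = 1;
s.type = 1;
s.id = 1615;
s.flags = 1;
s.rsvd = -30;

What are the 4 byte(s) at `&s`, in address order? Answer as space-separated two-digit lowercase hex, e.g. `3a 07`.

79 79 b2 e2

chan (6b) val=57 bits=0x39 at bit 0: 0x00000039
kind (2b) val=1 bits=0x1 at bit 6: 0x00000079
type (3b) val=1 bits=0x1 at bit 8: 0x00000179
id (12b) val=1615 bits=0x64f at bit 11: 0x00327979
flags (1b) val=1 bits=0x1 at bit 23: 0x00b27979
rsvd (8b) val=-30 bits=0xe2 at bit 24: 0xe2b27979
word = 0xe2b27979 → little-endian bytes:
  [0]=0x79  [1]=0x79  [2]=0xb2  [3]=0xe2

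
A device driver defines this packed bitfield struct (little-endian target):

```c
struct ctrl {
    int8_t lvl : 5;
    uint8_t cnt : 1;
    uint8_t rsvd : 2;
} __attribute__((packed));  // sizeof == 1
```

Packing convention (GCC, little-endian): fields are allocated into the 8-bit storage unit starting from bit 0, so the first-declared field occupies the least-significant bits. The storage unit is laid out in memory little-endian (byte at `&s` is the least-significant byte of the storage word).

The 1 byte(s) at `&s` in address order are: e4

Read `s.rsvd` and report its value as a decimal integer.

3

[0]=0xe4 (little-endian) → word 0xe4
lvl [0+:5] = (word>>0) & 0x1f = 4
cnt [5+:1] = (word>>5) & 0x1 = 1
rsvd [6+:2] = (word>>6) & 0x3 = 3  ←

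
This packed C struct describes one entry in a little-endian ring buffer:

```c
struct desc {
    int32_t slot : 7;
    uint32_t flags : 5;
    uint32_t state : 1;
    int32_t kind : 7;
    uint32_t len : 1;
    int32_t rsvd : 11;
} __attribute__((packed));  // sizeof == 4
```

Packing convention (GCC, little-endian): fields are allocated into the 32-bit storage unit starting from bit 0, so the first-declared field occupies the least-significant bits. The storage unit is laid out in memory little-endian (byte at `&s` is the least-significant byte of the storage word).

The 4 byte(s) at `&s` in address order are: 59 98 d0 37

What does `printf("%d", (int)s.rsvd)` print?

446

[0]=0x59 [1]=0x98 [2]=0xd0 [3]=0x37 (little-endian) → word 0x37d09859
slot:7 @ bit 0 → (0x37d09859>>0)&0x7f = 0x59
flags:5 @ bit 7 → (0x37d09859>>7)&0x1f = 0x10
state:1 @ bit 12 → (0x37d09859>>12)&0x1 = 0x1
kind:7 @ bit 13 → (0x37d09859>>13)&0x7f = 0x4
len:1 @ bit 20 → (0x37d09859>>20)&0x1 = 0x1
rsvd:11 @ bit 21 → (0x37d09859>>21)&0x7ff = 0x1be  ←
rsvd signed 11b, MSB=0: value = 446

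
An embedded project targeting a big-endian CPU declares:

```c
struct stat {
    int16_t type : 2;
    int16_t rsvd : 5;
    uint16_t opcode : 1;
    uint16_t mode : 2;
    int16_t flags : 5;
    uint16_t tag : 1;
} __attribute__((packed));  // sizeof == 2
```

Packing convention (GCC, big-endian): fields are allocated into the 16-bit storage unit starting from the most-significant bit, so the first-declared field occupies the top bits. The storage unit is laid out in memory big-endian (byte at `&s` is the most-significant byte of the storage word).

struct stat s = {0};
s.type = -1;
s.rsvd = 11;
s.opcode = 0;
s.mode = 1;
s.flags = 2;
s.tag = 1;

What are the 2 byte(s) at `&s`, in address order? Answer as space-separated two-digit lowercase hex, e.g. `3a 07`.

[14+:2] type=-1 & 0x3 = 0x3; word=0xc000
[9+:5] rsvd=11 & 0x1f = 0xb; word=0xd600
[8+:1] opcode=0 & 0x1 = 0x0; word=0xd600
[6+:2] mode=1 & 0x3 = 0x1; word=0xd640
[1+:5] flags=2 & 0x1f = 0x2; word=0xd644
[0+:1] tag=1 & 0x1 = 0x1; word=0xd645
word = 0xd645 → big-endian bytes:
  [0]=0xd6  [1]=0x45

d6 45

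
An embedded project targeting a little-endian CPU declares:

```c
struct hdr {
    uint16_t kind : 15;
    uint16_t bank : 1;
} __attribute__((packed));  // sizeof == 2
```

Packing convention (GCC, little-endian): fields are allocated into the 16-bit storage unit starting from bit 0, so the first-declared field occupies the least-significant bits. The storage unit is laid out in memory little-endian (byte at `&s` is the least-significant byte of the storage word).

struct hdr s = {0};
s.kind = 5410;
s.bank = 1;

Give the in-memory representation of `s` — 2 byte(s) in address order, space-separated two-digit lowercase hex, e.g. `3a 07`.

22 95

kind:15 = 5410 → 0x1522 << 0 → word 0x1522
bank:1 = 1 → 0x1 << 15 → word 0x9522
word = 0x9522 → little-endian bytes:
  [0]=0x22  [1]=0x95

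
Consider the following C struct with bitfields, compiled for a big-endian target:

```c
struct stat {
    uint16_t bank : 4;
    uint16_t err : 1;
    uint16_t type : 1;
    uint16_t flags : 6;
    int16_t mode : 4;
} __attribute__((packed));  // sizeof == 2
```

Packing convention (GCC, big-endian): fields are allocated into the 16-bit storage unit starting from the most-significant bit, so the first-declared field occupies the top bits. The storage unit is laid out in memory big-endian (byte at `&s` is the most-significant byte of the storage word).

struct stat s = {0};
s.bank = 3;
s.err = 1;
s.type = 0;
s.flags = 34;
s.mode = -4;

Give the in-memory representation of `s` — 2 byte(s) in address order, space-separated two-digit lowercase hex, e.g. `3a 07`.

3a 2c

bank:4 = 3 → 0x3 << 12 → word 0x3000
err:1 = 1 → 0x1 << 11 → word 0x3800
type:1 = 0 → 0x0 << 10 → word 0x3800
flags:6 = 34 → 0x22 << 4 → word 0x3a20
mode:4 = -4 → 0xc << 0 → word 0x3a2c
word = 0x3a2c → big-endian bytes:
  [0]=0x3a  [1]=0x2c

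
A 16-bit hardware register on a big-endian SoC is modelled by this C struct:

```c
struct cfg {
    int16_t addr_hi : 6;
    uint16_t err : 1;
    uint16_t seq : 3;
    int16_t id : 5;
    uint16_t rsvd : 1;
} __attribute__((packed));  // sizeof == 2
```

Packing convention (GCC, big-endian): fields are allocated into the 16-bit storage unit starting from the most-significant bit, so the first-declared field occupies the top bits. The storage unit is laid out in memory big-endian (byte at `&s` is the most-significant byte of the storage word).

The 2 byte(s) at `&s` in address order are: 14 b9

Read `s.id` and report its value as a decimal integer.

[0]=0x14 [1]=0xb9 (big-endian) → word 0x14b9
addr_hi [10+:6] = (word>>10) & 0x3f = 5
err [9+:1] = (word>>9) & 0x1 = 0
seq [6+:3] = (word>>6) & 0x7 = 2
id [1+:5] = (word>>1) & 0x1f = 28  ←
rsvd [0+:1] = (word>>0) & 0x1 = 1
id signed 5b, MSB=1: 28 - 32 = -4

-4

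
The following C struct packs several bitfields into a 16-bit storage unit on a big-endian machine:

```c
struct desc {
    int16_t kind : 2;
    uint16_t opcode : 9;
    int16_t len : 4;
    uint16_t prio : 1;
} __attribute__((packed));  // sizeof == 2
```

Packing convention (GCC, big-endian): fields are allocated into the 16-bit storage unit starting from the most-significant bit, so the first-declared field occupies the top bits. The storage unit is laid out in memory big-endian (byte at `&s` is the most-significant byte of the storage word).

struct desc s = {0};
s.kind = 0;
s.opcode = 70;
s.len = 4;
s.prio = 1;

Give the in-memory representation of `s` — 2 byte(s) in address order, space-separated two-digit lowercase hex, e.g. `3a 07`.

08 c9

[14+:2] kind=0 & 0x3 = 0x0; word=0x0000
[5+:9] opcode=70 & 0x1ff = 0x46; word=0x08c0
[1+:4] len=4 & 0xf = 0x4; word=0x08c8
[0+:1] prio=1 & 0x1 = 0x1; word=0x08c9
word = 0x08c9 → big-endian bytes:
  [0]=0x08  [1]=0xc9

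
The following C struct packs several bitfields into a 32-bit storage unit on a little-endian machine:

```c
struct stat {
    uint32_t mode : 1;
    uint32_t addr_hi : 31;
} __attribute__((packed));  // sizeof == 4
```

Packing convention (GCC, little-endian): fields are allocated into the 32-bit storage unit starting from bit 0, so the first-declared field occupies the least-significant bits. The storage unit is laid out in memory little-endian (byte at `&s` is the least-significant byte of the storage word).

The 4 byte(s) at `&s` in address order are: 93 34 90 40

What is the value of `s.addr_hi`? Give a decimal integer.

541596233

[0]=0x93 [1]=0x34 [2]=0x90 [3]=0x40 (little-endian) → word 0x40903493
mode [0+:1] = (word>>0) & 0x1 = 1
addr_hi [1+:31] = (word>>1) & 0x7fffffff = 541596233  ←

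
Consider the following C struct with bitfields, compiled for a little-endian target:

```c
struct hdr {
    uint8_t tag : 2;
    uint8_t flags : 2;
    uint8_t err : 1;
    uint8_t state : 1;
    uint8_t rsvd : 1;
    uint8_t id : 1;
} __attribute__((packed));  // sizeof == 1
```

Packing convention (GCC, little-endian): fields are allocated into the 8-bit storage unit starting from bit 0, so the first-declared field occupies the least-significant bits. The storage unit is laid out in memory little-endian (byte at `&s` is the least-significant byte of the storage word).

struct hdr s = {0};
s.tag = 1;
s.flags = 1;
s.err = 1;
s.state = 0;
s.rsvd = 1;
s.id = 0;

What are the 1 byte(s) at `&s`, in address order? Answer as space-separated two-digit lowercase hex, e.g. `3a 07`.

55

tag (2b) val=1 bits=0x1 at bit 0: 0x01
flags (2b) val=1 bits=0x1 at bit 2: 0x05
err (1b) val=1 bits=0x1 at bit 4: 0x15
state (1b) val=0 bits=0x0 at bit 5: 0x15
rsvd (1b) val=1 bits=0x1 at bit 6: 0x55
id (1b) val=0 bits=0x0 at bit 7: 0x55
word = 0x55 → little-endian bytes:
  [0]=0x55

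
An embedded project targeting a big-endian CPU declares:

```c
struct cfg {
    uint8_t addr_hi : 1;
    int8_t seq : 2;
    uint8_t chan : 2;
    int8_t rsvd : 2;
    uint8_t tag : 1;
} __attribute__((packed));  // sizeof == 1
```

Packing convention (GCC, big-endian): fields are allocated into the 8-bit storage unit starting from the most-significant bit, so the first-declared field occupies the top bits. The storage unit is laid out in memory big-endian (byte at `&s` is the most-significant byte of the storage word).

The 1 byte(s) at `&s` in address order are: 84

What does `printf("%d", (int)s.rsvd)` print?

-2

[0]=0x84 (big-endian) → word 0x84
addr_hi [7+:1] = (word>>7) & 0x1 = 1
seq [5+:2] = (word>>5) & 0x3 = 0
chan [3+:2] = (word>>3) & 0x3 = 0
rsvd [1+:2] = (word>>1) & 0x3 = 2  ←
tag [0+:1] = (word>>0) & 0x1 = 0
rsvd signed 2b, MSB=1: 2 - 4 = -2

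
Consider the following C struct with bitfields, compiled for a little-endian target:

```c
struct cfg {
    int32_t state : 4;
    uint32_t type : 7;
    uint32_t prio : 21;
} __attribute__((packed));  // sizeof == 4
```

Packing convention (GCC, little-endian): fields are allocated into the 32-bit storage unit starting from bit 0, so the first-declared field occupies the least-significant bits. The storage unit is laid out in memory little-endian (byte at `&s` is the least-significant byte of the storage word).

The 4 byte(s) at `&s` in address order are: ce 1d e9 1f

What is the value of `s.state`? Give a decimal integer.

[0]=0xce [1]=0x1d [2]=0xe9 [3]=0x1f (little-endian) → word 0x1fe91dce
state [0+:4] = (word>>0) & 0xf = 14  ←
type [4+:7] = (word>>4) & 0x7f = 92
prio [11+:21] = (word>>11) & 0x1fffff = 261411
state signed 4b, MSB=1: 14 - 16 = -2

-2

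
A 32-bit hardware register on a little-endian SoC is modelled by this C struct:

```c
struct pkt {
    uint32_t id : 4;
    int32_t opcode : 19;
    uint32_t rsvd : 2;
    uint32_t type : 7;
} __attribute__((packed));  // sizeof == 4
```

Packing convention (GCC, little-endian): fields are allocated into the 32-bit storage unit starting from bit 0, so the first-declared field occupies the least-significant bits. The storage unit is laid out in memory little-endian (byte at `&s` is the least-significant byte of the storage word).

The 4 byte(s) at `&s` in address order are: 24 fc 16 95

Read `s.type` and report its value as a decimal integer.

74

[0]=0x24 [1]=0xfc [2]=0x16 [3]=0x95 (little-endian) → word 0x9516fc24
id [0+:4] = (word>>0) & 0xf = 4
opcode [4+:19] = (word>>4) & 0x7ffff = 94146
rsvd [23+:2] = (word>>23) & 0x3 = 2
type [25+:7] = (word>>25) & 0x7f = 74  ←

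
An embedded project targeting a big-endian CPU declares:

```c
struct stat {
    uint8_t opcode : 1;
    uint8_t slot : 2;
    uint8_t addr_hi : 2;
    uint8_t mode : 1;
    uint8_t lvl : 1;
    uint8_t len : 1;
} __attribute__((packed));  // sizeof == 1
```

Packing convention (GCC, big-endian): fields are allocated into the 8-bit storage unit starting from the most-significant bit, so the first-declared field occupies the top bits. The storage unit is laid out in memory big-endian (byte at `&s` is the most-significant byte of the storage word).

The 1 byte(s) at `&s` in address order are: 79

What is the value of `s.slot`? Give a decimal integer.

3

[0]=0x79 (big-endian) → word 0x79
opcode:1 @ bit 7 → (0x79>>7)&0x1 = 0x0
slot:2 @ bit 5 → (0x79>>5)&0x3 = 0x3  ←
addr_hi:2 @ bit 3 → (0x79>>3)&0x3 = 0x3
mode:1 @ bit 2 → (0x79>>2)&0x1 = 0x0
lvl:1 @ bit 1 → (0x79>>1)&0x1 = 0x0
len:1 @ bit 0 → (0x79>>0)&0x1 = 0x1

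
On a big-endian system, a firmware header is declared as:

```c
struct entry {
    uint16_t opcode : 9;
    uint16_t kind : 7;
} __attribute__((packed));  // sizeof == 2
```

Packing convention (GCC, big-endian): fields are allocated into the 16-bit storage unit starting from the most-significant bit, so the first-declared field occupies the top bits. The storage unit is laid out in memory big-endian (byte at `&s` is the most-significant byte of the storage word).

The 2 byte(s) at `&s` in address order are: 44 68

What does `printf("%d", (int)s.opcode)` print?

[0]=0x44 [1]=0x68 (big-endian) → word 0x4468
opcode [7+:9] = (word>>7) & 0x1ff = 136  ←
kind [0+:7] = (word>>0) & 0x7f = 104

136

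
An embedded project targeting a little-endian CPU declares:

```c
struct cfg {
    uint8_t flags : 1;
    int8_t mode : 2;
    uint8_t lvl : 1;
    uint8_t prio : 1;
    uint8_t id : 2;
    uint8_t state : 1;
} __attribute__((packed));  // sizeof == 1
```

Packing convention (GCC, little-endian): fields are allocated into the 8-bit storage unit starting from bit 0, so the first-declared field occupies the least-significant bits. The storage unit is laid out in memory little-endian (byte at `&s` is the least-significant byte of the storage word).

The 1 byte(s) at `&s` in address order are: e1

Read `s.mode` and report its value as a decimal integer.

0

[0]=0xe1 (little-endian) → word 0xe1
flags [0+:1] = (word>>0) & 0x1 = 1
mode [1+:2] = (word>>1) & 0x3 = 0  ←
lvl [3+:1] = (word>>3) & 0x1 = 0
prio [4+:1] = (word>>4) & 0x1 = 0
id [5+:2] = (word>>5) & 0x3 = 3
state [7+:1] = (word>>7) & 0x1 = 1
mode signed 2b, MSB=0: value = 0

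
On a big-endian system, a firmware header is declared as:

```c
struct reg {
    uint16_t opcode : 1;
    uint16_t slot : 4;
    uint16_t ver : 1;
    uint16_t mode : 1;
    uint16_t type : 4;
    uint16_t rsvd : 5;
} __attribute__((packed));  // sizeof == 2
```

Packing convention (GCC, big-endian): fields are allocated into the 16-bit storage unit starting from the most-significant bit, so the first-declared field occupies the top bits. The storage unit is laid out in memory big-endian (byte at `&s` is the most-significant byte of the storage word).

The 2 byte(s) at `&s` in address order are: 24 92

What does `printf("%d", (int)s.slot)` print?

4

[0]=0x24 [1]=0x92 (big-endian) → word 0x2492
opcode:1 @ bit 15 → (0x2492>>15)&0x1 = 0x0
slot:4 @ bit 11 → (0x2492>>11)&0xf = 0x4  ←
ver:1 @ bit 10 → (0x2492>>10)&0x1 = 0x1
mode:1 @ bit 9 → (0x2492>>9)&0x1 = 0x0
type:4 @ bit 5 → (0x2492>>5)&0xf = 0x4
rsvd:5 @ bit 0 → (0x2492>>0)&0x1f = 0x12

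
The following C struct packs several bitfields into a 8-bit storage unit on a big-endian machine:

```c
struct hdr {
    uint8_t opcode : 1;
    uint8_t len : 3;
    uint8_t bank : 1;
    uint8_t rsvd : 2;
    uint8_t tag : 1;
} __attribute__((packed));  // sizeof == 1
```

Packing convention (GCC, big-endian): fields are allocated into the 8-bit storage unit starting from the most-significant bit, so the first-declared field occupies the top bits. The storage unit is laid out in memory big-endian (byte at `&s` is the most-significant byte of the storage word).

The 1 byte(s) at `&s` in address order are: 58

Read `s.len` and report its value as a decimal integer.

[0]=0x58 (big-endian) → word 0x58
opcode [7+:1] = (word>>7) & 0x1 = 0
len [4+:3] = (word>>4) & 0x7 = 5  ←
bank [3+:1] = (word>>3) & 0x1 = 1
rsvd [1+:2] = (word>>1) & 0x3 = 0
tag [0+:1] = (word>>0) & 0x1 = 0

5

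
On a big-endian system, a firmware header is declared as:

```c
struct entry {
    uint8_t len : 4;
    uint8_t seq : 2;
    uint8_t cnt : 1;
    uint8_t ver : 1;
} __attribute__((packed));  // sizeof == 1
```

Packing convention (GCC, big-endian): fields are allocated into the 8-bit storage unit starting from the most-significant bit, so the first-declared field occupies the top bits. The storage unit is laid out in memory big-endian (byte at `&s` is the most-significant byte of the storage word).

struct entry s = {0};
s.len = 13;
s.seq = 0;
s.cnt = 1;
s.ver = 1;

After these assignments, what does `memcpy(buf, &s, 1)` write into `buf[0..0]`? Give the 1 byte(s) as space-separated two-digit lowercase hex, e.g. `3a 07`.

d3

[4+:4] len=13 & 0xf = 0xd; word=0xd0
[2+:2] seq=0 & 0x3 = 0x0; word=0xd0
[1+:1] cnt=1 & 0x1 = 0x1; word=0xd2
[0+:1] ver=1 & 0x1 = 0x1; word=0xd3
word = 0xd3 → big-endian bytes:
  [0]=0xd3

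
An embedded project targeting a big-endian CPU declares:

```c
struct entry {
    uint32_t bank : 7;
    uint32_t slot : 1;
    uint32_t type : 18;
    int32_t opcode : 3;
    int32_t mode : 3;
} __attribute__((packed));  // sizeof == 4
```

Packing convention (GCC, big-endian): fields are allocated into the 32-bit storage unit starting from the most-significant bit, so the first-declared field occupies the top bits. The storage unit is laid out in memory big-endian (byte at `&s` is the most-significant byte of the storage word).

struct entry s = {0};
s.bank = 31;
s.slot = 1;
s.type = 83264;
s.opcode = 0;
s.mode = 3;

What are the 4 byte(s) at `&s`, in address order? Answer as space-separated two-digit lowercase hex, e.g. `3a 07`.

bank (7b) val=31 bits=0x1f at bit 25: 0x3e000000
slot (1b) val=1 bits=0x1 at bit 24: 0x3f000000
type (18b) val=83264 bits=0x14540 at bit 6: 0x3f515000
opcode (3b) val=0 bits=0x0 at bit 3: 0x3f515000
mode (3b) val=3 bits=0x3 at bit 0: 0x3f515003
word = 0x3f515003 → big-endian bytes:
  [0]=0x3f  [1]=0x51  [2]=0x50  [3]=0x03

3f 51 50 03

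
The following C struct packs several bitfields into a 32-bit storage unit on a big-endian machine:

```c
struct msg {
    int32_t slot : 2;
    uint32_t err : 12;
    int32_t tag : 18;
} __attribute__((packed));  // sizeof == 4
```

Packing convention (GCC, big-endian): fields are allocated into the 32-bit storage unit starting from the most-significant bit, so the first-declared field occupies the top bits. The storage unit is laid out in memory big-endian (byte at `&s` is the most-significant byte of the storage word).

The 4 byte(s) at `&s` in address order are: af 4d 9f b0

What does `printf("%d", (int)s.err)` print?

[0]=0xaf [1]=0x4d [2]=0x9f [3]=0xb0 (big-endian) → word 0xaf4d9fb0
slot [30+:2] = (word>>30) & 0x3 = 2
err [18+:12] = (word>>18) & 0xfff = 3027  ←
tag [0+:18] = (word>>0) & 0x3ffff = 106416

3027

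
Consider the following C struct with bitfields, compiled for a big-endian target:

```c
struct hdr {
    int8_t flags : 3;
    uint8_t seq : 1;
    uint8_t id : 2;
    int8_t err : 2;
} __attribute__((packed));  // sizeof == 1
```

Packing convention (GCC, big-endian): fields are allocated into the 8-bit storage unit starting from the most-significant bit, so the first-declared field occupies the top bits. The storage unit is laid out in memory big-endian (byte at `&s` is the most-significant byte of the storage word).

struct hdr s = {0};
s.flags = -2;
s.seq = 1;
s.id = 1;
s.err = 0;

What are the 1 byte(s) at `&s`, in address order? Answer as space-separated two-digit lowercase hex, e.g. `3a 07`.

flags:3 = -2 → 0x6 << 5 → word 0xc0
seq:1 = 1 → 0x1 << 4 → word 0xd0
id:2 = 1 → 0x1 << 2 → word 0xd4
err:2 = 0 → 0x0 << 0 → word 0xd4
word = 0xd4 → big-endian bytes:
  [0]=0xd4

d4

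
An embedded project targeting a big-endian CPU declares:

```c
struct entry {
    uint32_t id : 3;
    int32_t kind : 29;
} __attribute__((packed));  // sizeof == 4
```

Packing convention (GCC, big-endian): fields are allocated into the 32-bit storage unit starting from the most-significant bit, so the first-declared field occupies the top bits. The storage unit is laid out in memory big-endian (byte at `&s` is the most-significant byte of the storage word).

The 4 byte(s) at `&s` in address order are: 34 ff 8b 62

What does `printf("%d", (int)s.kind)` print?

[0]=0x34 [1]=0xff [2]=0x8b [3]=0x62 (big-endian) → word 0x34ff8b62
id:3 @ bit 29 → (0x34ff8b62>>29)&0x7 = 0x1
kind:29 @ bit 0 → (0x34ff8b62>>0)&0x1fffffff = 0x14ff8b62  ←
kind signed 29b, MSB=1: 352291682 - 536870912 = -184579230

-184579230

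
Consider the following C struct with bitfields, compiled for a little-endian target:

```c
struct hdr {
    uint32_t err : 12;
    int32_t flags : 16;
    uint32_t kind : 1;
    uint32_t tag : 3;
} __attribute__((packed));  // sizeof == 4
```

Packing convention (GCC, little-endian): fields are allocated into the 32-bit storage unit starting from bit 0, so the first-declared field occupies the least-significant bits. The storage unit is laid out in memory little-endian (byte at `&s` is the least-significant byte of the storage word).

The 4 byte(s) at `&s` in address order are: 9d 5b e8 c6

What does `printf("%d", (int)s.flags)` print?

[0]=0x9d [1]=0x5b [2]=0xe8 [3]=0xc6 (little-endian) → word 0xc6e85b9d
err [0+:12] = (word>>0) & 0xfff = 2973
flags [12+:16] = (word>>12) & 0xffff = 28293  ←
kind [28+:1] = (word>>28) & 0x1 = 0
tag [29+:3] = (word>>29) & 0x7 = 6
flags signed 16b, MSB=0: value = 28293

28293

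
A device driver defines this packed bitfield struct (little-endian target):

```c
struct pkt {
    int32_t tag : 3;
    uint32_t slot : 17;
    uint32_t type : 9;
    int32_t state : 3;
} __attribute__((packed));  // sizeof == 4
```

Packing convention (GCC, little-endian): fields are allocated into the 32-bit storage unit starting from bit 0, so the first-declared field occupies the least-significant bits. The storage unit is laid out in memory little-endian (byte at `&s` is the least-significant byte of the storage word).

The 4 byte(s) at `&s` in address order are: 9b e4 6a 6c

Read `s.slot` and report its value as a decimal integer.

[0]=0x9b [1]=0xe4 [2]=0x6a [3]=0x6c (little-endian) → word 0x6c6ae49b
tag:3 @ bit 0 → (0x6c6ae49b>>0)&0x7 = 0x3
slot:17 @ bit 3 → (0x6c6ae49b>>3)&0x1ffff = 0x15c93  ←
type:9 @ bit 20 → (0x6c6ae49b>>20)&0x1ff = 0xc6
state:3 @ bit 29 → (0x6c6ae49b>>29)&0x7 = 0x3

89235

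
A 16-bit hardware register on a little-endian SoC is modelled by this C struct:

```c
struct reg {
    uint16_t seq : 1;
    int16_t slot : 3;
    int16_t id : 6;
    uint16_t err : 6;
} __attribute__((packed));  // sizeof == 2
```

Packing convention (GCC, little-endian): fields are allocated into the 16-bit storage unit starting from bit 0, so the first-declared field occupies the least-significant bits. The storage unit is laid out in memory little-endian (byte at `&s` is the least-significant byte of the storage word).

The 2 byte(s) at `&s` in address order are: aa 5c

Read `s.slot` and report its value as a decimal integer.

[0]=0xaa [1]=0x5c (little-endian) → word 0x5caa
seq:1 @ bit 0 → (0x5caa>>0)&0x1 = 0x0
slot:3 @ bit 1 → (0x5caa>>1)&0x7 = 0x5  ←
id:6 @ bit 4 → (0x5caa>>4)&0x3f = 0xa
err:6 @ bit 10 → (0x5caa>>10)&0x3f = 0x17
slot signed 3b, MSB=1: 5 - 8 = -3

-3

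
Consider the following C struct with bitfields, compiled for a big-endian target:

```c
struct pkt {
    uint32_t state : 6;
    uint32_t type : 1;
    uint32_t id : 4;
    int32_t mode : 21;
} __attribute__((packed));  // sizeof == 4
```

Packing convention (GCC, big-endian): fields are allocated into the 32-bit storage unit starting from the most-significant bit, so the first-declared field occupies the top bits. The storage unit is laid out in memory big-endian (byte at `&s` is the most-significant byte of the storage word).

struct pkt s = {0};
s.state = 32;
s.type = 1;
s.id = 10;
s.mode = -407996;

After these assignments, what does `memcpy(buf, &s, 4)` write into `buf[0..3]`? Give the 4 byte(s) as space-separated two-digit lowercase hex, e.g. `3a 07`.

83 59 c6 44

[26+:6] state=32 & 0x3f = 0x20; word=0x80000000
[25+:1] type=1 & 0x1 = 0x1; word=0x82000000
[21+:4] id=10 & 0xf = 0xa; word=0x83400000
[0+:21] mode=-407996 & 0x1fffff = 0x19c644; word=0x8359c644
word = 0x8359c644 → big-endian bytes:
  [0]=0x83  [1]=0x59  [2]=0xc6  [3]=0x44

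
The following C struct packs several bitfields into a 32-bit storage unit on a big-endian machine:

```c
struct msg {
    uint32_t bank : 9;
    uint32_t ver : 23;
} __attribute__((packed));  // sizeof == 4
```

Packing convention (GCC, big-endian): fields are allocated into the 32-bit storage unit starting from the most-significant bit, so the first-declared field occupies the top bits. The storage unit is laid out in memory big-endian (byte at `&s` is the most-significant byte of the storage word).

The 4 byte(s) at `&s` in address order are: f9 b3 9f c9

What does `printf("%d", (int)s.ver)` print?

3383241

[0]=0xf9 [1]=0xb3 [2]=0x9f [3]=0xc9 (big-endian) → word 0xf9b39fc9
bank:9 @ bit 23 → (0xf9b39fc9>>23)&0x1ff = 0x1f3
ver:23 @ bit 0 → (0xf9b39fc9>>0)&0x7fffff = 0x339fc9  ←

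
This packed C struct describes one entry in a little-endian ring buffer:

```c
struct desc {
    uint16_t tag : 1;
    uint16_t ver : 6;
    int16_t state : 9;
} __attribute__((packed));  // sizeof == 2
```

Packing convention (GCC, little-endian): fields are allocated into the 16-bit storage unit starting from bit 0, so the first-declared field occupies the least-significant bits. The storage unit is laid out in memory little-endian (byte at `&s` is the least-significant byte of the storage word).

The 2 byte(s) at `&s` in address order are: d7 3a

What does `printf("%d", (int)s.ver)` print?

[0]=0xd7 [1]=0x3a (little-endian) → word 0x3ad7
tag:1 @ bit 0 → (0x3ad7>>0)&0x1 = 0x1
ver:6 @ bit 1 → (0x3ad7>>1)&0x3f = 0x2b  ←
state:9 @ bit 7 → (0x3ad7>>7)&0x1ff = 0x75

43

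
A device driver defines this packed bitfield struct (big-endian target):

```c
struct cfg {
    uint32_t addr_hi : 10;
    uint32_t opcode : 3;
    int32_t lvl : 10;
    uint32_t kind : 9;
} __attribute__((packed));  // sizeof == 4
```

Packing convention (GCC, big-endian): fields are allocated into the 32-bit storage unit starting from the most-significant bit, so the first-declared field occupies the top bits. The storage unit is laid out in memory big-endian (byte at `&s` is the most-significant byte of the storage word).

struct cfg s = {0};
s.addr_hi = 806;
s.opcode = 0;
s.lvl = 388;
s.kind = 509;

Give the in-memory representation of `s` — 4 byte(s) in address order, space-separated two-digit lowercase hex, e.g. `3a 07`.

[22+:10] addr_hi=806 & 0x3ff = 0x326; word=0xc9800000
[19+:3] opcode=0 & 0x7 = 0x0; word=0xc9800000
[9+:10] lvl=388 & 0x3ff = 0x184; word=0xc9830800
[0+:9] kind=509 & 0x1ff = 0x1fd; word=0xc98309fd
word = 0xc98309fd → big-endian bytes:
  [0]=0xc9  [1]=0x83  [2]=0x09  [3]=0xfd

c9 83 09 fd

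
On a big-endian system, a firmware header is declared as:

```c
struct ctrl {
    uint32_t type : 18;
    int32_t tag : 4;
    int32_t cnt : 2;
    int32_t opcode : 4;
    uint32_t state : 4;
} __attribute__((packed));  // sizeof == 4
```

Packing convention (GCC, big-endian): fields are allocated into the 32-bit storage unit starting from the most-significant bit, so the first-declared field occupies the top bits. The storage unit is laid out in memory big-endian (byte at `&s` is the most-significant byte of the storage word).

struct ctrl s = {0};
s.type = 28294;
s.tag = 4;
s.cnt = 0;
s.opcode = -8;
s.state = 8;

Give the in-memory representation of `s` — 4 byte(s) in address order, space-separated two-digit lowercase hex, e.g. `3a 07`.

type (18b) val=28294 bits=0x6e86 at bit 14: 0x1ba18000
tag (4b) val=4 bits=0x4 at bit 10: 0x1ba19000
cnt (2b) val=0 bits=0x0 at bit 8: 0x1ba19000
opcode (4b) val=-8 bits=0x8 at bit 4: 0x1ba19080
state (4b) val=8 bits=0x8 at bit 0: 0x1ba19088
word = 0x1ba19088 → big-endian bytes:
  [0]=0x1b  [1]=0xa1  [2]=0x90  [3]=0x88

1b a1 90 88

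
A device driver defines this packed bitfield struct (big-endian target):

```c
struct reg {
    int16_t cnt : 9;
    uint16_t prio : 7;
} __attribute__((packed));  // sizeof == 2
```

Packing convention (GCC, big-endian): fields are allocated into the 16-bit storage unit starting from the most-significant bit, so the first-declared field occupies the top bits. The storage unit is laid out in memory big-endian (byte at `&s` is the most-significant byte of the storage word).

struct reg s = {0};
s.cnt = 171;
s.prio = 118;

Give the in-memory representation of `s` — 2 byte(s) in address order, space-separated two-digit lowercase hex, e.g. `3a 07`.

55 f6

cnt (9b) val=171 bits=0xab at bit 7: 0x5580
prio (7b) val=118 bits=0x76 at bit 0: 0x55f6
word = 0x55f6 → big-endian bytes:
  [0]=0x55  [1]=0xf6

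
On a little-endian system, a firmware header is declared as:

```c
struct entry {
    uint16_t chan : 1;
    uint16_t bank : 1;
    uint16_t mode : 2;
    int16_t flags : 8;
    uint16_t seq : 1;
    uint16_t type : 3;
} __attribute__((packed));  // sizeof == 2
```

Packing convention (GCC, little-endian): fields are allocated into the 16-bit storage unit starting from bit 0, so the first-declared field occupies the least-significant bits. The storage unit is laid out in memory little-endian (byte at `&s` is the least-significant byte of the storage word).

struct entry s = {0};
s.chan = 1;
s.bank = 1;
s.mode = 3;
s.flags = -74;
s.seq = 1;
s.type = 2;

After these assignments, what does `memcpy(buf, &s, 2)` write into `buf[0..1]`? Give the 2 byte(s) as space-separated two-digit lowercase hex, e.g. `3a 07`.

6f 5b

chan (1b) val=1 bits=0x1 at bit 0: 0x0001
bank (1b) val=1 bits=0x1 at bit 1: 0x0003
mode (2b) val=3 bits=0x3 at bit 2: 0x000f
flags (8b) val=-74 bits=0xb6 at bit 4: 0x0b6f
seq (1b) val=1 bits=0x1 at bit 12: 0x1b6f
type (3b) val=2 bits=0x2 at bit 13: 0x5b6f
word = 0x5b6f → little-endian bytes:
  [0]=0x6f  [1]=0x5b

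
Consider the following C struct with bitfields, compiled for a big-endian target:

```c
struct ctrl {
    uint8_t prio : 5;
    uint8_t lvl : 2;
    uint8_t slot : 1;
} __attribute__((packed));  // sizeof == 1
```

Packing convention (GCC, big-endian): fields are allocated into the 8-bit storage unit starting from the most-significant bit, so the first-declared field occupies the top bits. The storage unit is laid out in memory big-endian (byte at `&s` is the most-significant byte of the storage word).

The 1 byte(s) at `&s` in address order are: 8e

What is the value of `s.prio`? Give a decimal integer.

[0]=0x8e (big-endian) → word 0x8e
prio [3+:5] = (word>>3) & 0x1f = 17  ←
lvl [1+:2] = (word>>1) & 0x3 = 3
slot [0+:1] = (word>>0) & 0x1 = 0

17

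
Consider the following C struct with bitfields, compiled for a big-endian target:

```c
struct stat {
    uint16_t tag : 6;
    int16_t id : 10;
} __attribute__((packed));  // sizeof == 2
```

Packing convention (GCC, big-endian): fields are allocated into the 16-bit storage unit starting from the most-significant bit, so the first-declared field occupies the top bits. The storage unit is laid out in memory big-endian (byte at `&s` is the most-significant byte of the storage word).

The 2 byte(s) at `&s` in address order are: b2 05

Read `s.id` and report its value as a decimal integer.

-507

[0]=0xb2 [1]=0x05 (big-endian) → word 0xb205
tag [10+:6] = (word>>10) & 0x3f = 44
id [0+:10] = (word>>0) & 0x3ff = 517  ←
id signed 10b, MSB=1: 517 - 1024 = -507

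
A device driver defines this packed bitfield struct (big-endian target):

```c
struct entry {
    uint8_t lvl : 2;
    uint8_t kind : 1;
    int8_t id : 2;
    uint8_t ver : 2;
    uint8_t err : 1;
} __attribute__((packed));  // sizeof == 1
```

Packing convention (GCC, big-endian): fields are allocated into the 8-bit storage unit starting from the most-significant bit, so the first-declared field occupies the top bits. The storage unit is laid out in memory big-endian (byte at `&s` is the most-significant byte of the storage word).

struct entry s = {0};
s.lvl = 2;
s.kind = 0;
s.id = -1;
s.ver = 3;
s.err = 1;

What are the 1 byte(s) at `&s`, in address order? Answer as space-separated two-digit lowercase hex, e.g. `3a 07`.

lvl (2b) val=2 bits=0x2 at bit 6: 0x80
kind (1b) val=0 bits=0x0 at bit 5: 0x80
id (2b) val=-1 bits=0x3 at bit 3: 0x98
ver (2b) val=3 bits=0x3 at bit 1: 0x9e
err (1b) val=1 bits=0x1 at bit 0: 0x9f
word = 0x9f → big-endian bytes:
  [0]=0x9f

9f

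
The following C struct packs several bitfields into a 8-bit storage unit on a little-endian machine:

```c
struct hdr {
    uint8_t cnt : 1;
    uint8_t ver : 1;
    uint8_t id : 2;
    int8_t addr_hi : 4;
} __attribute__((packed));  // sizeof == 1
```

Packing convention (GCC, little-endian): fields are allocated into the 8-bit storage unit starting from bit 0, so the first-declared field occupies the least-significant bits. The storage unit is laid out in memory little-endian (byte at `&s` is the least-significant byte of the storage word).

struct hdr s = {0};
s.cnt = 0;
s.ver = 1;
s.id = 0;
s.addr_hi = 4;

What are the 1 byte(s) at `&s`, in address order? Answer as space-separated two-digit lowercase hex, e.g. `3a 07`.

42

[0+:1] cnt=0 & 0x1 = 0x0; word=0x00
[1+:1] ver=1 & 0x1 = 0x1; word=0x02
[2+:2] id=0 & 0x3 = 0x0; word=0x02
[4+:4] addr_hi=4 & 0xf = 0x4; word=0x42
word = 0x42 → little-endian bytes:
  [0]=0x42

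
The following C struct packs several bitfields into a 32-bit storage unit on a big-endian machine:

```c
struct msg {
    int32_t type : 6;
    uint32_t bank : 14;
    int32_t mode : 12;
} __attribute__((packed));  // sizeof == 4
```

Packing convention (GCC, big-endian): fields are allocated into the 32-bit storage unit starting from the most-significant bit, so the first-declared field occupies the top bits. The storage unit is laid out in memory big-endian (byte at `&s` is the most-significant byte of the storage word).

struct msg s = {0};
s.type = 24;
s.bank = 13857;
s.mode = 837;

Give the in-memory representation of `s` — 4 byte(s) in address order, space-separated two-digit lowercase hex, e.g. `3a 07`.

type:6 = 24 → 0x18 << 26 → word 0x60000000
bank:14 = 13857 → 0x3621 << 12 → word 0x63621000
mode:12 = 837 → 0x345 << 0 → word 0x63621345
word = 0x63621345 → big-endian bytes:
  [0]=0x63  [1]=0x62  [2]=0x13  [3]=0x45

63 62 13 45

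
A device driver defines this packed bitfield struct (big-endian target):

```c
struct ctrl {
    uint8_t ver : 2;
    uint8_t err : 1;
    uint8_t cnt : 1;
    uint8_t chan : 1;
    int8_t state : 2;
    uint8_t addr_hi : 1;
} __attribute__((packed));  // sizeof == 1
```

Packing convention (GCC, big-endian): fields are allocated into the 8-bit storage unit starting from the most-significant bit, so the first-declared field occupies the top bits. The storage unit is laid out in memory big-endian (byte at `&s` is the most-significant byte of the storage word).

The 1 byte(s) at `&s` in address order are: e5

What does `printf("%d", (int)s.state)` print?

-2

[0]=0xe5 (big-endian) → word 0xe5
ver [6+:2] = (word>>6) & 0x3 = 3
err [5+:1] = (word>>5) & 0x1 = 1
cnt [4+:1] = (word>>4) & 0x1 = 0
chan [3+:1] = (word>>3) & 0x1 = 0
state [1+:2] = (word>>1) & 0x3 = 2  ←
addr_hi [0+:1] = (word>>0) & 0x1 = 1
state signed 2b, MSB=1: 2 - 4 = -2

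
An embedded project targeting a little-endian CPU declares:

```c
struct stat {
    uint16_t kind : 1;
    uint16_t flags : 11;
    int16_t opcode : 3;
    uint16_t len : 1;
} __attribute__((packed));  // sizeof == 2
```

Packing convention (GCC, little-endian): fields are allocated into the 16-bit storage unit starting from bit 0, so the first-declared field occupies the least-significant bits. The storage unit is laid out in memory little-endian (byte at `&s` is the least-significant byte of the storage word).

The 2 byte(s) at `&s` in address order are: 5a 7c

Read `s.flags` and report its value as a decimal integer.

1581

[0]=0x5a [1]=0x7c (little-endian) → word 0x7c5a
kind [0+:1] = (word>>0) & 0x1 = 0
flags [1+:11] = (word>>1) & 0x7ff = 1581  ←
opcode [12+:3] = (word>>12) & 0x7 = 7
len [15+:1] = (word>>15) & 0x1 = 0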